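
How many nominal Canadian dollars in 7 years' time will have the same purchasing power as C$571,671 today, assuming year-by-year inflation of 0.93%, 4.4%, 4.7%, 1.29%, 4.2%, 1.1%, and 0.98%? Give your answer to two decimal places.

C$679,570.36

Cumulative price-level factor: 1.0093 × 1.044 × 1.047 × 1.0129 × 1.042 × 1.011 × 1.0098 ≈ 1.1887438022.
Multiplying C$571,671 by the price-level factor gives the future nominal sum.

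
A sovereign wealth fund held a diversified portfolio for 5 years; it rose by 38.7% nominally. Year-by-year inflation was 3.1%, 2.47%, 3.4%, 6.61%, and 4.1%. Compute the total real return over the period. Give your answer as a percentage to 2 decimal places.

14.41%

Cumulative inflation factor: 1.031 × 1.0247 × 1.034 × 1.0661 × 1.041 ≈ 1.21234.
Nominal growth factor: 1.38700. Real growth factor = 1.38700 / 1.21234 ≈ 1.14407.
Total real return ≈ 14.4068%.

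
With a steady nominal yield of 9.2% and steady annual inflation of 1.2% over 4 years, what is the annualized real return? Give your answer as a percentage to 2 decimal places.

7.91%

With constant rates the annual real return is the same each year: (1+9.2%)/(1+1.2%) − 1 = 0.07905.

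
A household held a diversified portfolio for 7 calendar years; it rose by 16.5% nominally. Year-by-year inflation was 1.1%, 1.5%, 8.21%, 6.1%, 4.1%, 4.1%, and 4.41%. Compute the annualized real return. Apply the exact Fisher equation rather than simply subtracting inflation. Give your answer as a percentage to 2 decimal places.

Cumulative inflation factor: 1.011 × 1.015 × 1.0821 × 1.061 × 1.041 × 1.041 × 1.0441 ≈ 1.33304.
Nominal growth factor: 1.16500. Real growth factor = 1.16500 / 1.33304 ≈ 0.87394.
Annualized: 0.87394^(1/7) − 1 ≈ -0.01906.

-1.91%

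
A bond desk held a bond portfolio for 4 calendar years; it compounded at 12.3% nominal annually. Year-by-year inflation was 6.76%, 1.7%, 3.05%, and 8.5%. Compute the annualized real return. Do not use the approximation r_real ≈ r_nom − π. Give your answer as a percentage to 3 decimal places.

Cumulative inflation factor: 1.0676 × 1.017 × 1.0305 × 1.085 ≈ 1.21397.
Nominal growth factor: 1.59045. Real growth factor = 1.59045 / 1.21397 ≈ 1.31012.
Annualized: 1.31012^(1/4) − 1 ≈ 0.06986.

6.986%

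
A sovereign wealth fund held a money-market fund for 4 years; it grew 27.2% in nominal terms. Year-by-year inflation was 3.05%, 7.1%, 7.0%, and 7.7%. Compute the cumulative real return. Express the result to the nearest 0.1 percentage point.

0.0%

Cumulative inflation factor: 1.0305 × 1.071 × 1.070 × 1.077 ≈ 1.27185.
Nominal growth factor: 1.27200. Real growth factor = 1.27200 / 1.27185 ≈ 1.00012.
Total real return ≈ 0.0116%.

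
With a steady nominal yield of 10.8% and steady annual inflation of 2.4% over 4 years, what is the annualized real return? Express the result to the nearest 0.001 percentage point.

With constant rates the annual real return is the same each year: (1+10.8%)/(1+2.4%) − 1 = 0.08203.

8.203%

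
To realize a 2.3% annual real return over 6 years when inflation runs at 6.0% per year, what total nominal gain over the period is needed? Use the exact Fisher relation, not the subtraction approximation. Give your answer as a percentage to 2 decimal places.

62.59%

Required annual nominal rate: (1+2.3%)(1+6.0%) − 1 = 8.438%.
Cumulative over 6 years: (1 + 0.08438)^6 − 1 ≈ 0.62588.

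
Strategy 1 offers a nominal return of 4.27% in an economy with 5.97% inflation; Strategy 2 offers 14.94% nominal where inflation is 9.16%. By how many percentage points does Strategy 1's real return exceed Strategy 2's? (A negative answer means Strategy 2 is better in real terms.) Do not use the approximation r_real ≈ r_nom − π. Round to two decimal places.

Strategy 1 real return: 1.0427/1.0597 − 1 = -1.604%.
Strategy 2 real return: 1.1494/1.0916 − 1 = 5.295%.
Difference: -1.604 − 5.295 = -6.899 pp.

-6.90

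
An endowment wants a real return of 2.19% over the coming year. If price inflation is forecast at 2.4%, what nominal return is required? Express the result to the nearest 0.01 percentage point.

4.64%

By the Fisher equation, 1 + r_nom = (1 + 2.19%)(1 + 2.4%) = 1.0219 × 1.024 = 1.0464256.
So r_nom = 4.64256%.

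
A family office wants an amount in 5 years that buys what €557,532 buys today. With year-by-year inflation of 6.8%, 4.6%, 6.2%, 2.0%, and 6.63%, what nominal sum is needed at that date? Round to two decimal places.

Cumulative price-level factor: 1.068 × 1.046 × 1.062 × 1.020 × 1.0663 ≈ 1.2903485405.
Multiplying €557,532 by the price-level factor gives the future nominal sum.

€719,410.60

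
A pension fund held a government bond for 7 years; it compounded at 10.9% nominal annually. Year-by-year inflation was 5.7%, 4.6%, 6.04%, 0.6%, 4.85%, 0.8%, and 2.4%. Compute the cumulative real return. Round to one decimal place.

61.6%

Cumulative inflation factor: 1.057 × 1.046 × 1.0604 × 1.006 × 1.0485 × 1.008 × 1.024 ≈ 1.27645.
Nominal growth factor: 2.06310. Real growth factor = 2.06310 / 1.27645 ≈ 1.61628.
Total real return ≈ 61.6283%.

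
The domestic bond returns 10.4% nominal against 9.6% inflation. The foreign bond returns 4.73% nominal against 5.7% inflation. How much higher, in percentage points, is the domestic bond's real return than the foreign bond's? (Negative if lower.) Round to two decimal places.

The domestic bond real return: 1.104/1.096 − 1 = 0.730%.
The foreign bond real return: 1.0473/1.057 − 1 = -0.918%.
Difference: 0.730 − (-0.918) = 1.648 pp.

1.65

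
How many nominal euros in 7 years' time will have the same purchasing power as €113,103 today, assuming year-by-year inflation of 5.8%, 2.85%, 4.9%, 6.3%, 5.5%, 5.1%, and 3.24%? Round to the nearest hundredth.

Cumulative price-level factor: 1.058 × 1.0285 × 1.049 × 1.063 × 1.055 × 1.051 × 1.0324 ≈ 1.3889988558.
The nominal amount required is €113,103 scaled up by that factor.

€157,099.94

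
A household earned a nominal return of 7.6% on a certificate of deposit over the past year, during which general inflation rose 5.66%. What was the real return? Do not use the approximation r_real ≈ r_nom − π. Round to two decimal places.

Real return via the Fisher equation: (1 + 7.6%)/(1 + 5.66%) − 1 = 1.076/1.0566 − 1 ≈ 0.01836.

1.84%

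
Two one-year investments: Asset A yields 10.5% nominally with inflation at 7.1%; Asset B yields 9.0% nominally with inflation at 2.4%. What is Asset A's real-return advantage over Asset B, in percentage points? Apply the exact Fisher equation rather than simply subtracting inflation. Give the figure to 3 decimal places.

-3.271

Asset A real return: 1.105/1.071 − 1 = 3.1746%.
Asset B real return: 1.090/1.024 − 1 = 6.4453%.
Difference: 3.1746 − 6.4453 = -3.2707 pp.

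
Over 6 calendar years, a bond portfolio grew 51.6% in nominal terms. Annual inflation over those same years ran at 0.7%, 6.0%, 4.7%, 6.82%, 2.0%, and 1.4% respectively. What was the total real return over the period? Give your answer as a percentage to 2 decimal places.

22.78%

Cumulative inflation factor: 1.007 × 1.060 × 1.047 × 1.0682 × 1.020 × 1.014 ≈ 1.23473.
Nominal growth factor: 1.51600. Real growth factor = 1.51600 / 1.23473 ≈ 1.22780.
Total real return ≈ 22.7797%.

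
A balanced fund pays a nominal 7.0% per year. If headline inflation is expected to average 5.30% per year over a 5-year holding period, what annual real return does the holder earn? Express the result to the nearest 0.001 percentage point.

With constant rates the annual real return is the same each year: (1+7.0%)/(1+5.30%) − 1 = 0.01614.

1.614%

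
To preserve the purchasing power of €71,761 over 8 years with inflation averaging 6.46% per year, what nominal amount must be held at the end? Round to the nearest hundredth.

€118,407.76

Cumulative price-level factor: (1+6.46%)^8 ≈ 1.6500294464.
Multiplying €71,761 by the price-level factor gives the future nominal sum.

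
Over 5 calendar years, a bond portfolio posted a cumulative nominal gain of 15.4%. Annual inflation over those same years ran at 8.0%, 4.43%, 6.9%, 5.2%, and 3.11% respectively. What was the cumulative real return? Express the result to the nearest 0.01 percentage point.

Cumulative inflation factor: 1.080 × 1.0443 × 1.069 × 1.052 × 1.0311 ≈ 1.30781.
Nominal growth factor: 1.15400. Real growth factor = 1.15400 / 1.30781 ≈ 0.88239.
Total real return ≈ -11.7606%.

-11.76%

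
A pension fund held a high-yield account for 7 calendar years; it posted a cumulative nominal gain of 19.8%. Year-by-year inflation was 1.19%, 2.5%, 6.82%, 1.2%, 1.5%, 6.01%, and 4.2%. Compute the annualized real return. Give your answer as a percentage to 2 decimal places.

-0.69%

Cumulative inflation factor: 1.0119 × 1.025 × 1.0682 × 1.012 × 1.015 × 1.0601 × 1.042 ≈ 1.25712.
Nominal growth factor: 1.19800. Real growth factor = 1.19800 / 1.25712 ≈ 0.95298.
Annualized: 0.95298^(1/7) − 1 ≈ -0.00686.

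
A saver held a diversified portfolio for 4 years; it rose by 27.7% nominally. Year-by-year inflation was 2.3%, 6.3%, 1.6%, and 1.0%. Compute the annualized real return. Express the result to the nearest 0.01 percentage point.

Cumulative inflation factor: 1.023 × 1.063 × 1.016 × 1.010 ≈ 1.11590.
Nominal growth factor: 1.27700. Real growth factor = 1.27700 / 1.11590 ≈ 1.14437.
Annualized: 1.14437^(1/4) − 1 ≈ 0.03429.

3.43%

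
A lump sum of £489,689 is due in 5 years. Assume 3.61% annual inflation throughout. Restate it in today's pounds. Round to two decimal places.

Price-level factor over 5 years: (1 + 3.61%)^5 ≈ 1.1940111119.
Purchasing power today: £489,689 divided by that factor.

£410,120.97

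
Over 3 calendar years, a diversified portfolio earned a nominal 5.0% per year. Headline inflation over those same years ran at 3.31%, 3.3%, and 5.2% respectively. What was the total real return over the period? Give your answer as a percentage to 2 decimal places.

Cumulative inflation factor: 1.0331 × 1.033 × 1.052 ≈ 1.12269.
Nominal growth factor: 1.15763. Real growth factor = 1.15763 / 1.12269 ≈ 1.03112.
Total real return ≈ 3.1121%.

3.11%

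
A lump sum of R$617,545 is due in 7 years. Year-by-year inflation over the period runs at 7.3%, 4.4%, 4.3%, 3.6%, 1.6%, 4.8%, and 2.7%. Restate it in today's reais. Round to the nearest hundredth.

Price-level factor over 7 years: 1.073 × 1.044 × 1.043 × 1.036 × 1.016 × 1.048 × 1.027 ≈ 1.3236394993.
Purchasing power today: R$617,545 divided by that factor.

R$466,550.75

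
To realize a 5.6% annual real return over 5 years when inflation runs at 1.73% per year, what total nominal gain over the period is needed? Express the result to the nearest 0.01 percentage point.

Required annual nominal rate: (1+5.6%)(1+1.73%) − 1 = 7.42688%.
Cumulative over 5 years: (1 + 0.0742688)^5 − 1 ≈ 0.43075.

43.08%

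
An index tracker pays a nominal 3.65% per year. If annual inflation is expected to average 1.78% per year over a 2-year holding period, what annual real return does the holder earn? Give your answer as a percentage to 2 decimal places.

1.84%

With constant rates the annual real return is the same each year: (1+3.65%)/(1+1.78%) − 1 = 0.01837.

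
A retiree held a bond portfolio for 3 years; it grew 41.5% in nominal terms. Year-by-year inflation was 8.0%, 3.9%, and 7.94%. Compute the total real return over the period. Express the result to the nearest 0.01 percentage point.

Cumulative inflation factor: 1.080 × 1.039 × 1.0794 ≈ 1.21122.
Nominal growth factor: 1.41500. Real growth factor = 1.41500 / 1.21122 ≈ 1.16825.
Total real return ≈ 16.8247%.

16.82%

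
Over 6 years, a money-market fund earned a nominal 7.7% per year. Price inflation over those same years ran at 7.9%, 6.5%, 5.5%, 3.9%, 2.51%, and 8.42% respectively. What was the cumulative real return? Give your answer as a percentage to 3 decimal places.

11.476%

Cumulative inflation factor: 1.079 × 1.065 × 1.055 × 1.039 × 1.0251 × 1.0842 ≈ 1.39996.
Nominal growth factor: 1.56061. Real growth factor = 1.56061 / 1.39996 ≈ 1.11476.
Total real return ≈ 11.4755%.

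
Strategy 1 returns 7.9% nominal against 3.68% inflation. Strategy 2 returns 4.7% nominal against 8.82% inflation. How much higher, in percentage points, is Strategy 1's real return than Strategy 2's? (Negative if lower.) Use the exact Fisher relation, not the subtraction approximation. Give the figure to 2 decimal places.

Strategy 1 real return: 1.079/1.0368 − 1 = 4.070%.
Strategy 2 real return: 1.047/1.0882 − 1 = -3.786%.
Difference: 4.070 − (-3.786) = 7.856 pp.

7.86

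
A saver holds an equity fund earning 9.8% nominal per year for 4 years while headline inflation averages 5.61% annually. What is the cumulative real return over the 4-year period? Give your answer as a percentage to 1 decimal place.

The annual real rate is (1+9.8%)/(1+5.61%) − 1 = 3.9674%.
Compounded over 4 years: (1 + 0.039674)^4 − 1 ≈ 0.16839.

16.8%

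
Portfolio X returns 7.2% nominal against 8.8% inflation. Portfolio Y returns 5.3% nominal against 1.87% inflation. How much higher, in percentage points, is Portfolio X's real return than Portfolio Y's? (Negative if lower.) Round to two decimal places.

Portfolio X real return: 1.072/1.088 − 1 = -1.471%.
Portfolio Y real return: 1.053/1.0187 − 1 = 3.367%.
Difference: -1.471 − 3.367 = -4.838 pp.

-4.84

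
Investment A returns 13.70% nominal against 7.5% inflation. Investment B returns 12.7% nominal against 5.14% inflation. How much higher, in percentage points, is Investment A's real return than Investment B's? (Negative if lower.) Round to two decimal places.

-1.42

Investment A real return: 1.1370/1.075 − 1 = 5.767%.
Investment B real return: 1.127/1.0514 − 1 = 7.190%.
Difference: 5.767 − 7.190 = -1.423 pp.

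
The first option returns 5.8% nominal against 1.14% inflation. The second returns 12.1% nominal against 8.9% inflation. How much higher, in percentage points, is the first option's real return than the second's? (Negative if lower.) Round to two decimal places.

The first option real return: 1.058/1.0114 − 1 = 4.607%.
The second real return: 1.121/1.089 − 1 = 2.938%.
Difference: 4.607 − 2.938 = 1.669 pp.

1.67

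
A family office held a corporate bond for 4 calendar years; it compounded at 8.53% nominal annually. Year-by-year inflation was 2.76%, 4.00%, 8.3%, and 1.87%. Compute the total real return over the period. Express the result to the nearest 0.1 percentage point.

Cumulative inflation factor: 1.0276 × 1.0400 × 1.083 × 1.0187 ≈ 1.17905.
Nominal growth factor: 1.38739. Real growth factor = 1.38739 / 1.17905 ≈ 1.17670.
Total real return ≈ 17.6703%.

17.7%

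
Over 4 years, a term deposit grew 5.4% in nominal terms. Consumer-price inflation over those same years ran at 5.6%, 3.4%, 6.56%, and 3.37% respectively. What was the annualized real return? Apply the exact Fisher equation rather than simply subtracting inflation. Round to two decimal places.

Cumulative inflation factor: 1.056 × 1.034 × 1.0656 × 1.0337 ≈ 1.20274.
Nominal growth factor: 1.05400. Real growth factor = 1.05400 / 1.20274 ≈ 0.87633.
Annualized: 0.87633^(1/4) − 1 ≈ -0.03246.

-3.25%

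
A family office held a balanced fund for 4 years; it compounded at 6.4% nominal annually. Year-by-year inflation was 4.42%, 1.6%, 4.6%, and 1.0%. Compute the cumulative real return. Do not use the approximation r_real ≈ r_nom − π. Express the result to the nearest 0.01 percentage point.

Cumulative inflation factor: 1.0442 × 1.016 × 1.046 × 1.010 ≈ 1.12081.
Nominal growth factor: 1.28164. Real growth factor = 1.28164 / 1.12081 ≈ 1.14350.
Total real return ≈ 14.3500%.

14.35%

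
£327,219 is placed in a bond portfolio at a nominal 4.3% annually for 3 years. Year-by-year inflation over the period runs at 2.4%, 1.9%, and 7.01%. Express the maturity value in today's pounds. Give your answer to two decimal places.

£332,500.98

Nominal value at maturity: £327,219 × (1 + 4.3%)^3 ≈ £371,271.35.
Price-level factor over 3 years: 1.024 × 1.019 × 1.0701 = 1.1166022656.
The maturity value deflated by that factor is the answer in today's purchasing power.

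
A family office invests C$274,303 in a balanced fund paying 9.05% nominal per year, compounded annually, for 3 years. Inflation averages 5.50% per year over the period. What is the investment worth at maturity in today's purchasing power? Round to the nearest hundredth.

Nominal value at maturity: C$274,303 × (1 + 9.05%)^3 ≈ C$355,719.41.
Price-level factor over 3 years: (1 + 5.50%)^3 = 1.174241375.
The maturity value deflated by that factor is the answer in today's purchasing power.

C$302,935.51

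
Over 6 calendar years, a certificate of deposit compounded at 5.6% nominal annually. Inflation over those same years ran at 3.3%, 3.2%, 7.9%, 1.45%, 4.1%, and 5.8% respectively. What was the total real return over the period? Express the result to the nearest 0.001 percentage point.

Cumulative inflation factor: 1.033 × 1.032 × 1.079 × 1.0145 × 1.041 × 1.058 ≈ 1.28526.
Nominal growth factor: 1.38670. Real growth factor = 1.38670 / 1.28526 ≈ 1.07893.
Total real return ≈ 7.8931%.

7.893%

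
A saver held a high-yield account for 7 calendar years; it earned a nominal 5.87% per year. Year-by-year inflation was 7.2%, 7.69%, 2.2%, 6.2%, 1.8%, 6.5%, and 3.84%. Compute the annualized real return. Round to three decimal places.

0.793%

Cumulative inflation factor: 1.072 × 1.0769 × 1.022 × 1.062 × 1.018 × 1.065 × 1.0384 ≈ 1.41061.
Nominal growth factor: 1.49077. Real growth factor = 1.49077 / 1.41061 ≈ 1.05682.
Annualized: 1.05682^(1/7) − 1 ≈ 0.00793.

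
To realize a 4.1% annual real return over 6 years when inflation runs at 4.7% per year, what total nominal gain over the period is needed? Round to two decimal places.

67.64%

Required annual nominal rate: (1+4.1%)(1+4.7%) − 1 = 8.9927%.
Cumulative over 6 years: (1 + 0.089927)^6 − 1 ≈ 0.67643.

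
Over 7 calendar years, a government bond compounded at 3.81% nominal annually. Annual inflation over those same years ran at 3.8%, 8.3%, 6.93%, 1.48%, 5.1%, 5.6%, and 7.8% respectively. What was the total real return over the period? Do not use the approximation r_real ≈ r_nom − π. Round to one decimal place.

-11.0%

Cumulative inflation factor: 1.038 × 1.083 × 1.0693 × 1.0148 × 1.051 × 1.056 × 1.078 ≈ 1.45946.
Nominal growth factor: 1.29919. Real growth factor = 1.29919 / 1.45946 ≈ 0.89019.
Total real return ≈ -10.9809%.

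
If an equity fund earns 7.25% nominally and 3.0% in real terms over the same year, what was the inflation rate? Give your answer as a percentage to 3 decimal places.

From (1+r_nom) = (1+r_real)(1+π), we get 1+π = (1 + 7.25%)/(1 + 3.0%) = 1.0725/1.030 ≈ 1.04126.
So π ≈ 4.1262%.

4.126%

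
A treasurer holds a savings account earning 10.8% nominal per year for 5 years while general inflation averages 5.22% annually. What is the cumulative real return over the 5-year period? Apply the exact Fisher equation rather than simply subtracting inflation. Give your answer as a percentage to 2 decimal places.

29.48%

The annual real rate is (1+10.8%)/(1+5.22%) − 1 = 5.3032%.
Compounded over 5 years: (1 + 0.053032)^5 − 1 ≈ 0.29481.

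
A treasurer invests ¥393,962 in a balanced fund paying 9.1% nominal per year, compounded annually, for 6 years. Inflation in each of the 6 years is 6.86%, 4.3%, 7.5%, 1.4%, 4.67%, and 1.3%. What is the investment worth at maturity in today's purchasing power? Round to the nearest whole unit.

Nominal value at maturity: ¥393,962 × (1 + 9.1%)^6 ≈ ¥664,359.
Price-level factor over 6 years: 1.0686 × 1.043 × 1.075 × 1.014 × 1.0467 × 1.013 ≈ 1.2881830105.
The maturity value deflated by that factor is the answer in today's purchasing power.

¥515,733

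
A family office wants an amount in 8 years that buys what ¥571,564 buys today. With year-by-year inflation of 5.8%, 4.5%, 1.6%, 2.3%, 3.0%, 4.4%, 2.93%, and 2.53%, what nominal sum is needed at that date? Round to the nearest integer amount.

Cumulative price-level factor: 1.058 × 1.045 × 1.016 × 1.023 × 1.030 × 1.044 × 1.0293 × 1.0253 ≈ 1.3040731505.
Multiplying ¥571,564 by the price-level factor gives the future nominal sum.

¥745,361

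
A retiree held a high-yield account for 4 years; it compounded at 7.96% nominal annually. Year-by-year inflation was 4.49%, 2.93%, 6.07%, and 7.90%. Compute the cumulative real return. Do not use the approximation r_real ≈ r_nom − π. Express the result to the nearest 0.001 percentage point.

10.362%

Cumulative inflation factor: 1.0449 × 1.0293 × 1.0607 × 1.0790 ≈ 1.23092.
Nominal growth factor: 1.35847. Real growth factor = 1.35847 / 1.23092 ≈ 1.10362.
Total real return ≈ 10.3623%.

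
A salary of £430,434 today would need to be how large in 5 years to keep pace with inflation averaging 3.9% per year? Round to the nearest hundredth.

£521,175.88

Cumulative price-level factor: (1+3.9%)^5 ≈ 1.2108148474.
The nominal amount required is £430,434 scaled up by that factor.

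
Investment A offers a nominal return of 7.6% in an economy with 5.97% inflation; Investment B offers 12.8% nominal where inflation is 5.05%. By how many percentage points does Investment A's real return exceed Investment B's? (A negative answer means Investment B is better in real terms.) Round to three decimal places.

-5.839

Investment A real return: 1.076/1.0597 − 1 = 1.5382%.
Investment B real return: 1.128/1.0505 − 1 = 7.3774%.
Difference: 1.5382 − 7.3774 = -5.8392 pp.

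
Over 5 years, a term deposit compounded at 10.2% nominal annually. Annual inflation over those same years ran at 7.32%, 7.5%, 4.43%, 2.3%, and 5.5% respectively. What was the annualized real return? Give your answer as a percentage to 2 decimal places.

Cumulative inflation factor: 1.0732 × 1.075 × 1.0443 × 1.023 × 1.055 ≈ 1.30030.
Nominal growth factor: 1.62520. Real growth factor = 1.62520 / 1.30030 ≈ 1.24987.
Annualized: 1.24987^(1/5) − 1 ≈ 0.04562.

4.56%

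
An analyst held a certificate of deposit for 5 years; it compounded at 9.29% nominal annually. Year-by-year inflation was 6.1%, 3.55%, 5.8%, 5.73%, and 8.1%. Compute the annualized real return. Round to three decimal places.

3.254%

Cumulative inflation factor: 1.061 × 1.0355 × 1.058 × 1.0573 × 1.081 ≈ 1.32854.
Nominal growth factor: 1.55920. Real growth factor = 1.55920 / 1.32854 ≈ 1.17362.
Annualized: 1.17362^(1/5) − 1 ≈ 0.03254.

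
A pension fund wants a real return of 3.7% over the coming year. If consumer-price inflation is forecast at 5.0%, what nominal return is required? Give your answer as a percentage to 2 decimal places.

By the Fisher equation, 1 + r_nom = (1 + 3.7%)(1 + 5.0%) = 1.037 × 1.050 = 1.08885.
So r_nom = 8.885%.

8.89%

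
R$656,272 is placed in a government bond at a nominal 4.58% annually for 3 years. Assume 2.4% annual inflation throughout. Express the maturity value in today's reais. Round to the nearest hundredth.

R$699,084.89

Nominal value at maturity: R$656,272 × (1 + 4.58%)^3 ≈ R$750,636.69.
Price-level factor over 3 years: (1 + 2.4%)^3 = 1.073741824.
Dividing the nominal maturity value by the price-level factor gives the value in today's money.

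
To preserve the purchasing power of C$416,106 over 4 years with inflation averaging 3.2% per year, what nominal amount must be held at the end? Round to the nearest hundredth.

C$471,979.10

Cumulative price-level factor: (1+3.2%)^4 ≈ 1.1342761206.
The nominal amount required is C$416,106 scaled up by that factor.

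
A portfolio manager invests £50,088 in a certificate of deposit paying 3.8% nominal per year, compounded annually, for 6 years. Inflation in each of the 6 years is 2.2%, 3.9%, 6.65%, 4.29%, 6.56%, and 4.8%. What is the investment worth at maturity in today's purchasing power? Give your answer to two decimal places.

£47,499.86

Nominal value at maturity: £50,088 × (1 + 3.8%)^6 ≈ £62,649.53.
Price-level factor over 6 years: 1.022 × 1.039 × 1.0665 × 1.0429 × 1.0656 × 1.048 ≈ 1.3189412925.
Dividing the nominal maturity value by the price-level factor gives the value in today's money.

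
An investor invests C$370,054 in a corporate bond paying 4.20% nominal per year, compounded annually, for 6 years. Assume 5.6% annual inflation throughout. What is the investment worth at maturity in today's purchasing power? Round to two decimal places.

Nominal value at maturity: C$370,054 × (1 + 4.20%)^6 ≈ C$473,665.13.
Price-level factor over 6 years: (1 + 5.6%)^6 ≈ 1.3867031727.
The maturity value deflated by that factor is the answer in today's purchasing power.

C$341,576.44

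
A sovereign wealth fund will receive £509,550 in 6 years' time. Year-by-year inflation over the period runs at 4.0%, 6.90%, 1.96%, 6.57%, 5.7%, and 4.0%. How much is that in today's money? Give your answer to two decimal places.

Price-level factor over 6 years: 1.040 × 1.0690 × 1.0196 × 1.0657 × 1.057 × 1.040 ≈ 1.3279574621.
Purchasing power today: £509,550 divided by that factor.

£383,709.58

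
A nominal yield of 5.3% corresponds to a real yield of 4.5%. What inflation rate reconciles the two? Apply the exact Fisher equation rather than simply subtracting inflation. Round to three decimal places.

0.766%

From (1+r_nom) = (1+r_real)(1+π), we get 1+π = (1 + 5.3%)/(1 + 4.5%) = 1.053/1.045 ≈ 1.00766.
So π ≈ 0.7656%.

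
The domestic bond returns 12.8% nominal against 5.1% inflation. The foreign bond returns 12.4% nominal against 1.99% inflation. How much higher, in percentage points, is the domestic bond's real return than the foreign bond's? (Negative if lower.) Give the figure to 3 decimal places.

-2.881

The domestic bond real return: 1.128/1.051 − 1 = 7.3264%.
The foreign bond real return: 1.124/1.0199 − 1 = 10.2069%.
Difference: 7.3264 − 10.2069 = -2.8805 pp.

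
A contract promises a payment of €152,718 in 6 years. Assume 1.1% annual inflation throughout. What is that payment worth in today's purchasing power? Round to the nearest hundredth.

€143,015.56

Price-level factor over 6 years: (1 + 1.1%)^6 ≈ 1.0678418406.
Purchasing power today: €152,718 divided by that factor.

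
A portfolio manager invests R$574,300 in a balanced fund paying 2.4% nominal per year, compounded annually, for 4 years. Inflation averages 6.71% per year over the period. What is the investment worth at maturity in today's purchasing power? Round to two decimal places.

R$486,987.89

Nominal value at maturity: R$574,300 × (1 + 2.4%)^4 ≈ R$631,449.53.
Price-level factor over 4 years: (1 + 6.71%)^4 ≈ 1.2966431785.
The maturity value deflated by that factor is the answer in today's purchasing power.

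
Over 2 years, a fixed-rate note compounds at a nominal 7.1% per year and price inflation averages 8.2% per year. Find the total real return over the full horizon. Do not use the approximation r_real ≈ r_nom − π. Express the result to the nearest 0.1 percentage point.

-2.0%

The annual real rate is (1+7.1%)/(1+8.2%) − 1 = -1.0166%.
Compounded over 2 years: (1 + -0.010166)^2 − 1 ≈ -0.02023.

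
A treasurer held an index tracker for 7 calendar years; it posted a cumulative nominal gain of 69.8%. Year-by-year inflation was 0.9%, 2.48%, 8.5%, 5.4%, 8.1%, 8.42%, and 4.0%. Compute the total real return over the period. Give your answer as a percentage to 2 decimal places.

Cumulative inflation factor: 1.009 × 1.0248 × 1.085 × 1.054 × 1.081 × 1.0842 × 1.040 ≈ 1.44135.
Nominal growth factor: 1.69800. Real growth factor = 1.69800 / 1.44135 ≈ 1.17806.
Total real return ≈ 17.8063%.

17.81%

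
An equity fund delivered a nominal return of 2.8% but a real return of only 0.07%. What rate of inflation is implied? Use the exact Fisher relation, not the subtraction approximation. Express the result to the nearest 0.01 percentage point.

From (1+r_nom) = (1+r_real)(1+π), we get 1+π = (1 + 2.8%)/(1 + 0.07%) = 1.028/1.0007 ≈ 1.02728.
So π ≈ 2.7281%.

2.73%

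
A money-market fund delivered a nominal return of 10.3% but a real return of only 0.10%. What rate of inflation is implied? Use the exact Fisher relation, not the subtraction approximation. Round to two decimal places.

From (1+r_nom) = (1+r_real)(1+π), we get 1+π = (1 + 10.3%)/(1 + 0.10%) = 1.103/1.0010 ≈ 1.10190.
So π ≈ 10.1898%.

10.19%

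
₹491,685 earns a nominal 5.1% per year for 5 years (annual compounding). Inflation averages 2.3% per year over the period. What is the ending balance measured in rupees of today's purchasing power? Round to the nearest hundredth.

Nominal value at maturity: ₹491,685 × (1 + 5.1%)^5 ≈ ₹630,522.43.
Price-level factor over 5 years: (1 + 2.3%)^5 ≈ 1.1204130756.
Dividing the nominal maturity value by the price-level factor gives the value in today's money.

₹562,758.90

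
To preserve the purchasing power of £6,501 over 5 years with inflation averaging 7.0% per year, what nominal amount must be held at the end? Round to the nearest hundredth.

Cumulative price-level factor: (1+7.0%)^5 = 1.4025517307.
Multiplying £6,501 by the price-level factor gives the future nominal sum.

£9,117.99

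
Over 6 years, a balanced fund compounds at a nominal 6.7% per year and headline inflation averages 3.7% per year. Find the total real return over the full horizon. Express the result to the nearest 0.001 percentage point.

The annual real rate is (1+6.7%)/(1+3.7%) − 1 = 2.8930%.
Compounded over 6 years: (1 + 0.028930)^6 − 1 ≈ 0.18663.

18.663%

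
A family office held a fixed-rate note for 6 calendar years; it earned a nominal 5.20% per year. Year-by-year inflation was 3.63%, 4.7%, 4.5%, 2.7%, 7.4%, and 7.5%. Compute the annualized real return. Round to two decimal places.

Cumulative inflation factor: 1.0363 × 1.047 × 1.045 × 1.027 × 1.074 × 1.075 ≈ 1.34441.
Nominal growth factor: 1.35548. Real growth factor = 1.35548 / 1.34441 ≈ 1.00824.
Annualized: 1.00824^(1/6) − 1 ≈ 0.00137.

0.14%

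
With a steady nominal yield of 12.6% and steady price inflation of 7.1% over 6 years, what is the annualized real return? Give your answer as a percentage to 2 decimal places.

With constant rates the annual real return is the same each year: (1+12.6%)/(1+7.1%) − 1 = 0.05135.

5.14%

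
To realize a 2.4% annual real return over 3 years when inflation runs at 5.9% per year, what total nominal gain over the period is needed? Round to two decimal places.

Required annual nominal rate: (1+2.4%)(1+5.9%) − 1 = 8.4416%.
Cumulative over 3 years: (1 + 0.084416)^3 − 1 ≈ 0.27523.

27.52%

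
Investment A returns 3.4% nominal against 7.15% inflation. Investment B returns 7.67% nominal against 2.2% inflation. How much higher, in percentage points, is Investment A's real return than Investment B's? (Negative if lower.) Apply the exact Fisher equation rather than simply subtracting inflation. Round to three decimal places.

-8.852

Investment A real return: 1.034/1.0715 − 1 = -3.4998%.
Investment B real return: 1.0767/1.022 − 1 = 5.3523%.
Difference: -3.4998 − 5.3523 = -8.8521 pp.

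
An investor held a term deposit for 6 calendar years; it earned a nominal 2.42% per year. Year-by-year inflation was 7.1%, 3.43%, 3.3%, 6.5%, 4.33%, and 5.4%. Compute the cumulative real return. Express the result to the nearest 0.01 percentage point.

Cumulative inflation factor: 1.071 × 1.0343 × 1.033 × 1.065 × 1.0433 × 1.054 ≈ 1.34010.
Nominal growth factor: 1.15427. Real growth factor = 1.15427 / 1.34010 ≈ 0.86134.
Total real return ≈ -13.8663%.

-13.87%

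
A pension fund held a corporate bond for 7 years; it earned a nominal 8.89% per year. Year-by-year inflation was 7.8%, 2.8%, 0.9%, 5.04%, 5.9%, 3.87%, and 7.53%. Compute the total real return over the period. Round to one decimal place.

30.7%

Cumulative inflation factor: 1.078 × 1.028 × 1.009 × 1.0504 × 1.059 × 1.0387 × 1.0753 ≈ 1.38923.
Nominal growth factor: 1.81516. Real growth factor = 1.81516 / 1.38923 ≈ 1.30660.
Total real return ≈ 30.6600%.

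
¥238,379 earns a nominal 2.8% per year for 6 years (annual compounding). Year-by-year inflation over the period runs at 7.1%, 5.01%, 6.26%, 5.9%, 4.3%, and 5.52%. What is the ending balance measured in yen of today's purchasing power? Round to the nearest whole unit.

¥201,986

Nominal value at maturity: ¥238,379 × (1 + 2.8%)^6 ≈ ¥281,337.
Price-level factor over 6 years: 1.071 × 1.0501 × 1.0626 × 1.059 × 1.043 × 1.0552 ≈ 1.3928520636.
The maturity value deflated by that factor is the answer in today's purchasing power.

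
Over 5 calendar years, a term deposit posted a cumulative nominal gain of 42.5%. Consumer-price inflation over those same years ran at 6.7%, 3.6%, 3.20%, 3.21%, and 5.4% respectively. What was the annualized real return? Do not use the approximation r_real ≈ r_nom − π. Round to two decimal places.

Cumulative inflation factor: 1.067 × 1.036 × 1.0320 × 1.0321 × 1.054 ≈ 1.24098.
Nominal growth factor: 1.42500. Real growth factor = 1.42500 / 1.24098 ≈ 1.14828.
Annualized: 1.14828^(1/5) − 1 ≈ 0.02804.

2.80%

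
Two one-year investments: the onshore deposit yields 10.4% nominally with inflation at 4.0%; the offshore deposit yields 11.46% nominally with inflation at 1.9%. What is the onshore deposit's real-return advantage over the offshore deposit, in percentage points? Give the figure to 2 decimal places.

The onshore deposit real return: 1.104/1.040 − 1 = 6.154%.
The offshore deposit real return: 1.1146/1.019 − 1 = 9.382%.
Difference: 6.154 − 9.382 = -3.228 pp.

-3.23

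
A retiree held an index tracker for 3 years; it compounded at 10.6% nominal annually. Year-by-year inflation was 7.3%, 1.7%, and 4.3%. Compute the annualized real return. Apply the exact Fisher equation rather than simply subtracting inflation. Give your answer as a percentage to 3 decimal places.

5.930%

Cumulative inflation factor: 1.073 × 1.017 × 1.043 ≈ 1.13816.
Nominal growth factor: 1.35290. Real growth factor = 1.35290 / 1.13816 ≈ 1.18867.
Annualized: 1.18867^(1/3) − 1 ≈ 0.05930.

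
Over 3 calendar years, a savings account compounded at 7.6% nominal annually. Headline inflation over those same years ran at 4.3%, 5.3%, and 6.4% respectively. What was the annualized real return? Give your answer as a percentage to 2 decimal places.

2.16%

Cumulative inflation factor: 1.043 × 1.053 × 1.064 ≈ 1.16857.
Nominal growth factor: 1.24577. Real growth factor = 1.24577 / 1.16857 ≈ 1.06606.
Annualized: 1.06606^(1/3) − 1 ≈ 0.02155.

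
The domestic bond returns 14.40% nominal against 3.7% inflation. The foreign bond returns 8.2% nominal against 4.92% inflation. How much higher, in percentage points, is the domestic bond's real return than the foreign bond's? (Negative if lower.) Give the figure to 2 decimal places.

The domestic bond real return: 1.1440/1.037 − 1 = 10.318%.
The foreign bond real return: 1.082/1.0492 − 1 = 3.126%.
Difference: 10.318 − 3.126 = 7.192 pp.

7.19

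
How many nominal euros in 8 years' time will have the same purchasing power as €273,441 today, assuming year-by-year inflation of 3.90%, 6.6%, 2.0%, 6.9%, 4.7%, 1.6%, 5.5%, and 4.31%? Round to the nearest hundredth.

Cumulative price-level factor: 1.0390 × 1.066 × 1.020 × 1.069 × 1.047 × 1.016 × 1.055 × 1.0431 ≈ 1.4137396025.
Multiplying €273,441 by the price-level factor gives the future nominal sum.

€386,574.37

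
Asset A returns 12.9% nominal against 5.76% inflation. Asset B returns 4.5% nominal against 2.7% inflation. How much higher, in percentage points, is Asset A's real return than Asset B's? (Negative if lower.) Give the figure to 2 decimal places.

Asset A real return: 1.129/1.0576 − 1 = 6.751%.
Asset B real return: 1.045/1.027 − 1 = 1.753%.
Difference: 6.751 − 1.753 = 4.998 pp.

5.00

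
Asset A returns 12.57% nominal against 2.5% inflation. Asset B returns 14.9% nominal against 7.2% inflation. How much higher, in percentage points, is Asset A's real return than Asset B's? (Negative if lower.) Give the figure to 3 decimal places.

2.642

Asset A real return: 1.1257/1.025 − 1 = 9.8244%.
Asset B real return: 1.149/1.072 − 1 = 7.1828%.
Difference: 9.8244 − 7.1828 = 2.6416 pp.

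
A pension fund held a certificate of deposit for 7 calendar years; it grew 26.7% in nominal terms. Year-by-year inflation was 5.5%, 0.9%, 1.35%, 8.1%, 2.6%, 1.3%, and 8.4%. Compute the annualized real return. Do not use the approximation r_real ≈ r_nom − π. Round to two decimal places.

-0.52%

Cumulative inflation factor: 1.055 × 1.009 × 1.0135 × 1.081 × 1.026 × 1.013 × 1.084 ≈ 1.31395.
Nominal growth factor: 1.26700. Real growth factor = 1.26700 / 1.31395 ≈ 0.96427.
Annualized: 0.96427^(1/7) − 1 ≈ -0.00518.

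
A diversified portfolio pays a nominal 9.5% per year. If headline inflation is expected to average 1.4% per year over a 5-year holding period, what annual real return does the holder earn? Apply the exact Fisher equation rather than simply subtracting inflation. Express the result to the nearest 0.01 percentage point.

With constant rates the annual real return is the same each year: (1+9.5%)/(1+1.4%) − 1 = 0.07988.

7.99%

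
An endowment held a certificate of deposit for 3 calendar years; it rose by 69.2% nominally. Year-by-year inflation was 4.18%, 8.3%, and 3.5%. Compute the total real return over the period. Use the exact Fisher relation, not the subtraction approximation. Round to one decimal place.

Cumulative inflation factor: 1.0418 × 1.083 × 1.035 ≈ 1.16776.
Nominal growth factor: 1.69200. Real growth factor = 1.69200 / 1.16776 ≈ 1.44893.
Total real return ≈ 44.8929%.

44.9%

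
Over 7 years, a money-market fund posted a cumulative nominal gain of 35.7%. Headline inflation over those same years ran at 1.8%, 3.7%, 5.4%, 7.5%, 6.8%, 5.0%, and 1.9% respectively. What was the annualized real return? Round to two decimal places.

-0.10%

Cumulative inflation factor: 1.018 × 1.037 × 1.054 × 1.075 × 1.068 × 1.050 × 1.019 ≈ 1.36682.
Nominal growth factor: 1.35700. Real growth factor = 1.35700 / 1.36682 ≈ 0.99282.
Annualized: 0.99282^(1/7) − 1 ≈ -0.00103.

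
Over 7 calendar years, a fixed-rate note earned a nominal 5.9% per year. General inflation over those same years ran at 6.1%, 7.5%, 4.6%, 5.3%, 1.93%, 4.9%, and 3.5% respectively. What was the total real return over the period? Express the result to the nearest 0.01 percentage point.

Cumulative inflation factor: 1.061 × 1.075 × 1.046 × 1.053 × 1.0193 × 1.049 × 1.035 ≈ 1.39028.
Nominal growth factor: 1.49373. Real growth factor = 1.49373 / 1.39028 ≈ 1.07441.
Total real return ≈ 7.4410%.

7.44%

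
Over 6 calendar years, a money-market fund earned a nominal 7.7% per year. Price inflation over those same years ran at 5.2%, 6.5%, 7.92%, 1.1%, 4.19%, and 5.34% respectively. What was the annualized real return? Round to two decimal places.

2.55%

Cumulative inflation factor: 1.052 × 1.065 × 1.0792 × 1.011 × 1.0419 × 1.0534 ≈ 1.34165.
Nominal growth factor: 1.56061. Real growth factor = 1.56061 / 1.34165 ≈ 1.16321.
Annualized: 1.16321^(1/6) − 1 ≈ 0.02552.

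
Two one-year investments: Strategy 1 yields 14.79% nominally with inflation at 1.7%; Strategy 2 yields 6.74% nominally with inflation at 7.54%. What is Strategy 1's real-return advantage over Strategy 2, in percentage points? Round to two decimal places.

Strategy 1 real return: 1.1479/1.017 − 1 = 12.871%.
Strategy 2 real return: 1.0674/1.0754 − 1 = -0.744%.
Difference: 12.871 − (-0.744) = 13.615 pp.

13.62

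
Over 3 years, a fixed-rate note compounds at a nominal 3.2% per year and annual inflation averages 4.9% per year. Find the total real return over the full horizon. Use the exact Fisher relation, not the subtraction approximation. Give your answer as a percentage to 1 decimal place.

-4.8%

The annual real rate is (1+3.2%)/(1+4.9%) − 1 = -1.6206%.
Compounded over 3 years: (1 + -0.016206)^3 − 1 ≈ -0.04783.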